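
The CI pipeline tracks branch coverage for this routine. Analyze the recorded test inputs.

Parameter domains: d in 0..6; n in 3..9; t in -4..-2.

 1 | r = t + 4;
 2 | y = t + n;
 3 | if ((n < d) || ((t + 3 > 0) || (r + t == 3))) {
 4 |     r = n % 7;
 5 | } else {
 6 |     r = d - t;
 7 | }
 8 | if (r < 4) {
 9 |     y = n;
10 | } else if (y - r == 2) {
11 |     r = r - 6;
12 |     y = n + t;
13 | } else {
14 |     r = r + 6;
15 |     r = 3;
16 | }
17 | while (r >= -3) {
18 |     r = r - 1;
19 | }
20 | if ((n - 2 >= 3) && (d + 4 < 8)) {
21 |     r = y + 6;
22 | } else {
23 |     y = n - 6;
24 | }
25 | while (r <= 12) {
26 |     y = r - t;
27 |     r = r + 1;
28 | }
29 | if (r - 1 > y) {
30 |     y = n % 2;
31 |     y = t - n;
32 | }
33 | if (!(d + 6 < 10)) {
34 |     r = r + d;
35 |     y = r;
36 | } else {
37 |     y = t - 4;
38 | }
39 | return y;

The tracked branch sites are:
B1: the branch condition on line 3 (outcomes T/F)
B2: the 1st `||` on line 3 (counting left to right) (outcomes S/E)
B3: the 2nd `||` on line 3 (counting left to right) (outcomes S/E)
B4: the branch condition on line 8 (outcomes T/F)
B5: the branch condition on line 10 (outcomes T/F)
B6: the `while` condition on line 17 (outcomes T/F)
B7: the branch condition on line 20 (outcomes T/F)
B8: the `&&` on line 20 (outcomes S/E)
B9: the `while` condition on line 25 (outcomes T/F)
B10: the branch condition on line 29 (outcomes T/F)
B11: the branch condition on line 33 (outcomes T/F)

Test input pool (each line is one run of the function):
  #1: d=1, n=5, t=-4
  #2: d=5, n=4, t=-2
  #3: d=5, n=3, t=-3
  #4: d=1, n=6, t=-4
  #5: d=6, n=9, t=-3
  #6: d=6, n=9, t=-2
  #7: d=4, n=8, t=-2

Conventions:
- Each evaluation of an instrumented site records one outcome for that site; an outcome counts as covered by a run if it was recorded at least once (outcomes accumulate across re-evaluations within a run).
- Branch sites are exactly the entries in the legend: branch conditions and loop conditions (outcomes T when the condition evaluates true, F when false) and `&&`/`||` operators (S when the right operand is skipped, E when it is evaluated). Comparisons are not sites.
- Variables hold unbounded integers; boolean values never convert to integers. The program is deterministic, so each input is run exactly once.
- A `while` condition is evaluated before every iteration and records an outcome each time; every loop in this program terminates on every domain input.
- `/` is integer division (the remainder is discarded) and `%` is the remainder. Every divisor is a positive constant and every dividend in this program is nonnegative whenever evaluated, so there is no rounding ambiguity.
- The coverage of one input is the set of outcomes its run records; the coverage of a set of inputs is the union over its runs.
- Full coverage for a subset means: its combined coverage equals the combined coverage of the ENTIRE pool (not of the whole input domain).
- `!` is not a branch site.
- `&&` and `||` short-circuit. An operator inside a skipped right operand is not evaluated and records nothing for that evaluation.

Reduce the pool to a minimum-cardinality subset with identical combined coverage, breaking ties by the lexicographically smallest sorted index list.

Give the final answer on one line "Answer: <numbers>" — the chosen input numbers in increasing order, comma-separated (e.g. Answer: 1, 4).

test 1 (d=1, n=5, t=-4) fires B2->E, B3->E, B1->F, B4->F, B5->F, B6->T, B6->T, B6->T, B6->T, B6->T, B6->T, B6->T, B6->F, B8->E, ...; hits B1=F, B2=E, B3=E, B4=F, B5=F, B6=T, B6=F, B7=T, B8=E, B9=T, B9=F, B10=F, B11=F
test 2 (d=5, n=4, t=-2) fires B2->S, B1->T, B4->F, B5->F, B6->T, B6->T, B6->T, B6->T, B6->T, B6->T, B6->T, B6->F, B8->S, B7->F, ...; hits B1=T, B2=S, B4=F, B5=F, B6=T, B6=F, B7=F, B8=S, B9=T, B9=F, B10=F, B11=T
test 3 (d=5, n=3, t=-3) fires B2->S, B1->T, B4->T, B6->T, B6->T, B6->T, B6->T, B6->T, B6->T, B6->T, B6->F, B8->S, B7->F, B9->T, ...; hits B1=T, B2=S, B4=T, B6=T, B6=F, B7=F, B8=S, B9=T, B9=F, B10=F, B11=T
test 4 (d=1, n=6, t=-4) fires B2->E, B3->E, B1->F, B4->F, B5->F, B6->T, B6->T, B6->T, B6->T, B6->T, B6->T, B6->T, B6->F, B8->E, ...; hits B1=F, B2=E, B3=E, B4=F, B5=F, B6=T, B6=F, B7=T, B8=E, B9=T, B9=F, B10=F, B11=F
test 5 (d=6, n=9, t=-3) fires B2->E, B3->E, B1->F, B4->F, B5->F, B6->T, B6->T, B6->T, B6->T, B6->T, B6->T, B6->T, B6->F, B8->E, ...; hits B1=F, B2=E, B3=E, B4=F, B5=F, B6=T, B6=F, B7=F, B8=E, B9=T, B9=F, B10=F, B11=T
test 6 (d=6, n=9, t=-2) fires B2->E, B3->S, B1->T, B4->T, B6->T, B6->T, B6->T, B6->T, B6->T, B6->T, B6->F, B8->E, B7->F, B9->T, ...; hits B1=T, B2=E, B3=S, B4=T, B6=T, B6=F, B7=F, B8=E, B9=T, B9=F, B10=F, B11=T
test 7 (d=4, n=8, t=-2) fires B2->E, B3->S, B1->T, B4->T, B6->T, B6->T, B6->T, B6->T, B6->T, B6->F, B8->E, B7->F, B9->T, B9->T, ...; hits B1=T, B2=E, B3=S, B4=T, B6=T, B6=F, B7=F, B8=E, B9=T, B9=F, B10=F, B11=T
pool-wide coverage (20 outcomes): B1=T, B1=F, B2=S, B2=E, B3=S, B3=E, B4=T, B4=F, B5=F, B6=T, B6=F, B7=T, B7=F, B8=S, B8=E, B9=T, B9=F, B10=F, B11=T, B11=F
no size-1 subset reaches all 20 outcomes (best union: 13/20)
no size-2 subset reaches all 20 outcomes (best union: 19/20)
the canonical winner is {1, 2, 6}: size 3, full 20-outcome coverage, earliest index list among size-3 covers

Answer: 1, 2, 6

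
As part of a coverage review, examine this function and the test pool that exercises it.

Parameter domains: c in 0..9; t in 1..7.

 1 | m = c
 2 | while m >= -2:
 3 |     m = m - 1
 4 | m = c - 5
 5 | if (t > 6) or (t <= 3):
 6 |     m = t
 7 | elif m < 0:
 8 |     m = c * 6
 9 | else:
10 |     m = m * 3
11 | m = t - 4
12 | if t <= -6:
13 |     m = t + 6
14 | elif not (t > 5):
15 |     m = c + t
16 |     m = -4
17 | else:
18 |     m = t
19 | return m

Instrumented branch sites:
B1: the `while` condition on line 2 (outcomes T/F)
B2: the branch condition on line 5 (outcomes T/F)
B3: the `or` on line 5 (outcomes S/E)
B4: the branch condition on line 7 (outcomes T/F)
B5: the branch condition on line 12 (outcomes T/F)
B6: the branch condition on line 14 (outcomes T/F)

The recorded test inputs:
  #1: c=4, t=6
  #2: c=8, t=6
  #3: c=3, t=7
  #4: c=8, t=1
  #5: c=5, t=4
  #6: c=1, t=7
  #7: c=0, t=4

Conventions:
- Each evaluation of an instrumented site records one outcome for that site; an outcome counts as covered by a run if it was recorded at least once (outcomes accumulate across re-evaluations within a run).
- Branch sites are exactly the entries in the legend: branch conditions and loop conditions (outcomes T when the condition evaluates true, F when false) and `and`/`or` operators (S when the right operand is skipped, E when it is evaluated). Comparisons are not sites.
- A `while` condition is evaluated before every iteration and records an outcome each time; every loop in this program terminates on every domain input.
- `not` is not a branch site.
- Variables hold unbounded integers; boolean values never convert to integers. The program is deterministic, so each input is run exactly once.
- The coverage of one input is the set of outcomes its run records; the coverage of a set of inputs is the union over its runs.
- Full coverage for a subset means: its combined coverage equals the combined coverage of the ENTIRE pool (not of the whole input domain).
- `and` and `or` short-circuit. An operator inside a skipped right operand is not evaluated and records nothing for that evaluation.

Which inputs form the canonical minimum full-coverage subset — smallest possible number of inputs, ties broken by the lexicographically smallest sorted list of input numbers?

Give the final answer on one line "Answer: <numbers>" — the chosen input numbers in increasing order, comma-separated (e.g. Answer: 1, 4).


test 1 (c=4, t=6) fires B1->T, B1->T, B1->T, B1->T, B1->T, B1->T, B1->T, B1->F, B3->E, B2->F, B4->T, B5->F, B6->F; hits B1=T, B1=F, B2=F, B3=E, B4=T, B5=F, B6=F
test 2 (c=8, t=6) fires B1->T, B1->T, B1->T, B1->T, B1->T, B1->T, B1->T, B1->T, B1->T, B1->T, B1->T, B1->F, B3->E, B2->F, ...; hits B1=T, B1=F, B2=F, B3=E, B4=F, B5=F, B6=F
test 3 (c=3, t=7) fires B1->T, B1->T, B1->T, B1->T, B1->T, B1->T, B1->F, B3->S, B2->T, B5->F, B6->F; hits B1=T, B1=F, B2=T, B3=S, B5=F, B6=F
test 4 (c=8, t=1) fires B1->T, B1->T, B1->T, B1->T, B1->T, B1->T, B1->T, B1->T, B1->T, B1->T, B1->T, B1->F, B3->E, B2->T, ...; hits B1=T, B1=F, B2=T, B3=E, B5=F, B6=T
test 5 (c=5, t=4) fires B1->T, B1->T, B1->T, B1->T, B1->T, B1->T, B1->T, B1->T, B1->F, B3->E, B2->F, B4->F, B5->F, B6->T; hits B1=T, B1=F, B2=F, B3=E, B4=F, B5=F, B6=T
test 6 (c=1, t=7) fires B1->T, B1->T, B1->T, B1->T, B1->F, B3->S, B2->T, B5->F, B6->F; hits B1=T, B1=F, B2=T, B3=S, B5=F, B6=F
test 7 (c=0, t=4) fires B1->T, B1->T, B1->T, B1->F, B3->E, B2->F, B4->T, B5->F, B6->T; hits B1=T, B1=F, B2=F, B3=E, B4=T, B5=F, B6=T
union over all inputs: B1=T, B1=F, B2=T, B2=F, B3=S, B3=E, B4=T, B4=F, B5=F, B6=T, B6=F (11 outcomes)
checked all size-1 subsets: none covers 11 outcomes (max 7/11)
checked all size-2 subsets: none covers 11 outcomes (max 10/11)
inputs {1, 3, 5} (size 3) cover everything; no size-3 subset with a lexicographically smaller index list covers all 11
Answer: 1, 3, 5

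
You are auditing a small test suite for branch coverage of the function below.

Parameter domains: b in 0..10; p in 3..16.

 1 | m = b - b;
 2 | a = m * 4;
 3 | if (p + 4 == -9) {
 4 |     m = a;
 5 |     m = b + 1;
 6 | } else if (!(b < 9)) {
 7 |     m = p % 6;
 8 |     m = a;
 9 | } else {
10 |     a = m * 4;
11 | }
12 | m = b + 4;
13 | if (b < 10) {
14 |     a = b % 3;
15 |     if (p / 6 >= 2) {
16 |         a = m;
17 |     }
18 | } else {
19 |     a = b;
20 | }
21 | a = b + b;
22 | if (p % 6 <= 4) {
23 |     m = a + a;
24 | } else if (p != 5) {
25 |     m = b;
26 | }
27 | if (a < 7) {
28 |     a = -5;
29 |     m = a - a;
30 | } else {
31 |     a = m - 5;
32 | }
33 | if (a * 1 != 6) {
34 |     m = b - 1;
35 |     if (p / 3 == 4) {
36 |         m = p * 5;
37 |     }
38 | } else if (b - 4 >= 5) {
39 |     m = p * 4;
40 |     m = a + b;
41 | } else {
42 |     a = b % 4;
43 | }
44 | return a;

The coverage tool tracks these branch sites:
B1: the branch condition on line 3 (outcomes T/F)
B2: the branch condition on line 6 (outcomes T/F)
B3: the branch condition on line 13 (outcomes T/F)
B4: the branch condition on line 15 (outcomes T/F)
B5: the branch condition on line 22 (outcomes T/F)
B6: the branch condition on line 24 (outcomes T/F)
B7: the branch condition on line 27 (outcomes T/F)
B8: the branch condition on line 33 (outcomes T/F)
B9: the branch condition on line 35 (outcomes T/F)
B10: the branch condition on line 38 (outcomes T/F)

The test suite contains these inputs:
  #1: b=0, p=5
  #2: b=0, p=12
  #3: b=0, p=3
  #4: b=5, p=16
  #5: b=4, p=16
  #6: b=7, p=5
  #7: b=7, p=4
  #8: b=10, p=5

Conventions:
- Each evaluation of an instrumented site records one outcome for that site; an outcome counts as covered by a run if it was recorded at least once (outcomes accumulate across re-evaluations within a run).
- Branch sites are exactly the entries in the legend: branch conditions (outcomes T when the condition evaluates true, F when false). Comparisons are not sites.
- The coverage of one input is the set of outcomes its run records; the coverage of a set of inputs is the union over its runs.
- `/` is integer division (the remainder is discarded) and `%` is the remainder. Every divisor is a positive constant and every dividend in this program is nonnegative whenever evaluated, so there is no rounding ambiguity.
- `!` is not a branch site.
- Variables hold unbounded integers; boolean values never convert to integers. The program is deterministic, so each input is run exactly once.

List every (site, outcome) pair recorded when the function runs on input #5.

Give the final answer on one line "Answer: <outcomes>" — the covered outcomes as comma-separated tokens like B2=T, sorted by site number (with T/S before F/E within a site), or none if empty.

Tracing the run of input #5 (b=4, p=16):
  B1->F, B2->F, B3->T, B4->T, B5->T, B7->F, B8->T, B9->F
collecting distinct outcomes: B1=F, B2=F, B3=T, B4=T, B5=T, B7=F, B8=T, B9=F

Answer: B1=F, B2=F, B3=T, B4=T, B5=T, B7=F, B8=T, B9=F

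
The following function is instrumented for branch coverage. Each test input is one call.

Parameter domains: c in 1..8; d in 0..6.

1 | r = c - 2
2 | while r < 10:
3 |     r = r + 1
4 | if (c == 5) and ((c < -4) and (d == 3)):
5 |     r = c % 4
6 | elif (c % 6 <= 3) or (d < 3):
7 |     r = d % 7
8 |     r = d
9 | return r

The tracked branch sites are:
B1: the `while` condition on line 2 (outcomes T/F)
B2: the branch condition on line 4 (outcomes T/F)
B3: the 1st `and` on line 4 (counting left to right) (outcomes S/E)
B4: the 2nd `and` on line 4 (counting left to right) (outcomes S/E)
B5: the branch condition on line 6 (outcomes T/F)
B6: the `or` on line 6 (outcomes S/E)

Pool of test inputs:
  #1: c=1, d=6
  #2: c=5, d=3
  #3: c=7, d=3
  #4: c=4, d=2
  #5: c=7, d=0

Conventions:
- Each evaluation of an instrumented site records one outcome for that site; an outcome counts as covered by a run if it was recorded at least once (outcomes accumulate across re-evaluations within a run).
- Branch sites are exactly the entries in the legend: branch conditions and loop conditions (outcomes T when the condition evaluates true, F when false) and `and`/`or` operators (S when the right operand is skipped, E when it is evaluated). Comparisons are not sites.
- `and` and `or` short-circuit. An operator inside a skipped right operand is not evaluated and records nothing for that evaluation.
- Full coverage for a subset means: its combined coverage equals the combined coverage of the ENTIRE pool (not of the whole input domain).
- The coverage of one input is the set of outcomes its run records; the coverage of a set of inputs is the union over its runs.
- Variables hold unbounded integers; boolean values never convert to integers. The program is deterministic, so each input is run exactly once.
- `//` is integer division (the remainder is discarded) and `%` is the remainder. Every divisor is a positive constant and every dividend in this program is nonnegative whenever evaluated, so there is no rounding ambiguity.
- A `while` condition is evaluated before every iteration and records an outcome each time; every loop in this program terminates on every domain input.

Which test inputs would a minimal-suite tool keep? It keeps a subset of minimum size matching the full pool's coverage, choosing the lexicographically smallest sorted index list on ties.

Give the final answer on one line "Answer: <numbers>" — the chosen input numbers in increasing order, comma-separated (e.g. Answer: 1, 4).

input #1, c=1, d=6: outcomes B1=T, B1=F, B2=F, B3=S, B5=T, B6=S
input #2, c=5, d=3: outcomes B1=T, B1=F, B2=F, B3=E, B4=S, B5=F, B6=E
input #3, c=7, d=3: outcomes B1=T, B1=F, B2=F, B3=S, B5=T, B6=S
input #4, c=4, d=2: outcomes B1=T, B1=F, B2=F, B3=S, B5=T, B6=E
input #5, c=7, d=0: outcomes B1=T, B1=F, B2=F, B3=S, B5=T, B6=S
the full pool covers 10 outcomes: B1=T, B1=F, B2=F, B3=S, B3=E, B4=S, B5=T, B5=F, B6=S, B6=E
no size-1 subset reaches all 10 outcomes (best union: 7/10)
the canonical winner is {1, 2}: size 2, full 10-outcome coverage, earliest index list among size-2 covers

Answer: 1, 2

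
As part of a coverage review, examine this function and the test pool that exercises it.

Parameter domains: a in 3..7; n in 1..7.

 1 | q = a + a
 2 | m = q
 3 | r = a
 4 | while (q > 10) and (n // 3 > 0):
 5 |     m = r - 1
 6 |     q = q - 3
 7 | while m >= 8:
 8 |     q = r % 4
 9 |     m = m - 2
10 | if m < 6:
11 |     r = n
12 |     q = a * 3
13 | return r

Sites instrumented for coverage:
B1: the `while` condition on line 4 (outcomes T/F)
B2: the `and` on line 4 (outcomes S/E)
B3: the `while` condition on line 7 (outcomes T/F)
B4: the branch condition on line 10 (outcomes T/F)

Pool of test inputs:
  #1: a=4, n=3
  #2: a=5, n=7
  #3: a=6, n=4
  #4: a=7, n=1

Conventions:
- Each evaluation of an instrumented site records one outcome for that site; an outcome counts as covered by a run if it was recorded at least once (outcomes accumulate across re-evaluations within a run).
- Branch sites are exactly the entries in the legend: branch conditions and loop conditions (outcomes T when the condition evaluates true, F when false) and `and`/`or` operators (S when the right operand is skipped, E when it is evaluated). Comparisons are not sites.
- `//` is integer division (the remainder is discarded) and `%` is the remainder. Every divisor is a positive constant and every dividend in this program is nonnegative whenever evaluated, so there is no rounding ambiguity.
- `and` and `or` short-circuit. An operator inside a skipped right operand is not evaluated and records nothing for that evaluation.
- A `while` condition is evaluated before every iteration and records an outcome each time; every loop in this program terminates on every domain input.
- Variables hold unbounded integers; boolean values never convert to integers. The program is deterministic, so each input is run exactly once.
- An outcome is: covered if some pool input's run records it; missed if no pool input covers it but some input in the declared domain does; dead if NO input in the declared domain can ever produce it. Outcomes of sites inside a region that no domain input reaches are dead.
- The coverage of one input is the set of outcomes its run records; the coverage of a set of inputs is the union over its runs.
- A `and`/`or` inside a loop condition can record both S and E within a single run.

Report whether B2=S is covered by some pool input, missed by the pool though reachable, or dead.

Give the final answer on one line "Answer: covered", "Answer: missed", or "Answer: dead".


B2=S is recorded by pool input(s) 1, 2, 3 -> covered
Answer: covered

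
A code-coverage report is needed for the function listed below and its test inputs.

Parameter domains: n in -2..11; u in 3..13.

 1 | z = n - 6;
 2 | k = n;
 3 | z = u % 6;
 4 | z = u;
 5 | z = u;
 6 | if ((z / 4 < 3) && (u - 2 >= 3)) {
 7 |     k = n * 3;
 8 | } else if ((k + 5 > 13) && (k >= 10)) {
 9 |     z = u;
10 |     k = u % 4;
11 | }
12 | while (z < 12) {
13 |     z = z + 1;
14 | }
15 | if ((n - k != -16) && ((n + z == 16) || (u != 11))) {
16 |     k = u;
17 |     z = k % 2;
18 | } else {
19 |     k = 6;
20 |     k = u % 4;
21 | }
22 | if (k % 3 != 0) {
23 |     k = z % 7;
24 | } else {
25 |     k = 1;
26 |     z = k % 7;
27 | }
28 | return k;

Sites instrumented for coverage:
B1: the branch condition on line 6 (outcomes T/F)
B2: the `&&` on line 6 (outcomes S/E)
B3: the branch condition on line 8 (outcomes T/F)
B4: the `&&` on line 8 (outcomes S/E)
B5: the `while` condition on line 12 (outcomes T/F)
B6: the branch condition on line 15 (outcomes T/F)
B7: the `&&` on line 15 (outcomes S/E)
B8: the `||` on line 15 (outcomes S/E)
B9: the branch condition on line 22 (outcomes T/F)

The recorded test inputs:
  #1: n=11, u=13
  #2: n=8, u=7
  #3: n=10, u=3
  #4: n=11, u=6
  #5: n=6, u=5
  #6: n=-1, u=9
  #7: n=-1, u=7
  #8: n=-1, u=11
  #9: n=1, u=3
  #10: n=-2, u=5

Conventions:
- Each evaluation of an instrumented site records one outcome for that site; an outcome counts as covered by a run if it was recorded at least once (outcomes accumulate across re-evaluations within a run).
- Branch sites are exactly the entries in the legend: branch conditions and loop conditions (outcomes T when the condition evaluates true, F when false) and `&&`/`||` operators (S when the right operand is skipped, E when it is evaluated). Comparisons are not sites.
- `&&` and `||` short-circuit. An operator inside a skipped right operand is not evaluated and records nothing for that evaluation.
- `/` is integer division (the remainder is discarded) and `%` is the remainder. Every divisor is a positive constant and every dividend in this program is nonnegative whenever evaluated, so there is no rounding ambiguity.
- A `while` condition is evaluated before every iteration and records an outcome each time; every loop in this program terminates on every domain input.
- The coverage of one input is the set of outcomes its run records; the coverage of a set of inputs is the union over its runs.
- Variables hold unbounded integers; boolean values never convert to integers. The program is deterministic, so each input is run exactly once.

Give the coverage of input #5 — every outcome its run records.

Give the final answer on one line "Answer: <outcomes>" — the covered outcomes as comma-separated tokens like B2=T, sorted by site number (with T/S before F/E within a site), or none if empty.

Simulating input #5 (n=6, u=5) step by step:
  B2->E, B1->T, B5->T, B5->T, B5->T, B5->T, B5->T, B5->T, B5->T, B5->F
  B7->E, B8->E, B6->T, B9->T
deduplicating events, the covered set is: B1=T, B2=E, B5=T, B5=F, B6=T, B7=E, B8=E, B9=T

Answer: B1=T, B2=E, B5=T, B5=F, B6=T, B7=E, B8=E, B9=T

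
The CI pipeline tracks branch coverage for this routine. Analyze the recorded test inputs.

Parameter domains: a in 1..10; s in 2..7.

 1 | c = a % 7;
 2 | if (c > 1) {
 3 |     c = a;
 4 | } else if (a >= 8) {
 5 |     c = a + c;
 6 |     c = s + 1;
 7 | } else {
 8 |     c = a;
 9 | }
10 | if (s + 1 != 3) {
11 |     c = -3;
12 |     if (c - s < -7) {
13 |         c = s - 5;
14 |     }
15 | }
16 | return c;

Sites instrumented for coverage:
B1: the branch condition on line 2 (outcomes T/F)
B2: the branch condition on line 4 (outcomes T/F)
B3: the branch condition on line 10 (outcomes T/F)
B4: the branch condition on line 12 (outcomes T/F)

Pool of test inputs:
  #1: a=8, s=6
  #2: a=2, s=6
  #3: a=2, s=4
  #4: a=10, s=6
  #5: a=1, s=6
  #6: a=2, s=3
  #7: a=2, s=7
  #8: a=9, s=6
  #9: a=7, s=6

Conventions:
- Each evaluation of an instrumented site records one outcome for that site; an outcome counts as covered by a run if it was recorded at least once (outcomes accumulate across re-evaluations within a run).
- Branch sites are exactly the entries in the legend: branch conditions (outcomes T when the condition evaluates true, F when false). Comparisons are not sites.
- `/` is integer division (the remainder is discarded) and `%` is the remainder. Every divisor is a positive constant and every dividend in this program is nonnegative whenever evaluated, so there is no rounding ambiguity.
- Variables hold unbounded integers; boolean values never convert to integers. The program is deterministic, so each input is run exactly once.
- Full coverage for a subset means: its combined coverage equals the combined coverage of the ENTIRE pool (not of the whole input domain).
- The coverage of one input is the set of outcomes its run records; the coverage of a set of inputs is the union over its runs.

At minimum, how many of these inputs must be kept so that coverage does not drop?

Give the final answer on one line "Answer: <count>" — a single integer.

test 1 (a=8, s=6) hits B1=F, B2=T, B3=T, B4=T
test 2 (a=2, s=6) hits B1=T, B3=T, B4=T
test 3 (a=2, s=4) hits B1=T, B3=T, B4=F
test 4 (a=10, s=6) hits B1=T, B3=T, B4=T
test 5 (a=1, s=6) hits B1=F, B2=F, B3=T, B4=T
test 6 (a=2, s=3) hits B1=T, B3=T, B4=F
test 7 (a=2, s=7) hits B1=T, B3=T, B4=T
test 8 (a=9, s=6) hits B1=T, B3=T, B4=T
test 9 (a=7, s=6) hits B1=F, B2=F, B3=T, B4=T
together the pool reaches 7 outcomes: B1=T, B1=F, B2=T, B2=F, B3=T, B4=T, B4=F
size 1 is not enough: best union over all size-1 subsets is 4/7
size 2 is not enough: best union over all size-2 subsets is 6/7
size 3: inputs {1, 3, 5} cover all 7 outcomes, and no lexicographically smaller subset of this size does

Answer: 3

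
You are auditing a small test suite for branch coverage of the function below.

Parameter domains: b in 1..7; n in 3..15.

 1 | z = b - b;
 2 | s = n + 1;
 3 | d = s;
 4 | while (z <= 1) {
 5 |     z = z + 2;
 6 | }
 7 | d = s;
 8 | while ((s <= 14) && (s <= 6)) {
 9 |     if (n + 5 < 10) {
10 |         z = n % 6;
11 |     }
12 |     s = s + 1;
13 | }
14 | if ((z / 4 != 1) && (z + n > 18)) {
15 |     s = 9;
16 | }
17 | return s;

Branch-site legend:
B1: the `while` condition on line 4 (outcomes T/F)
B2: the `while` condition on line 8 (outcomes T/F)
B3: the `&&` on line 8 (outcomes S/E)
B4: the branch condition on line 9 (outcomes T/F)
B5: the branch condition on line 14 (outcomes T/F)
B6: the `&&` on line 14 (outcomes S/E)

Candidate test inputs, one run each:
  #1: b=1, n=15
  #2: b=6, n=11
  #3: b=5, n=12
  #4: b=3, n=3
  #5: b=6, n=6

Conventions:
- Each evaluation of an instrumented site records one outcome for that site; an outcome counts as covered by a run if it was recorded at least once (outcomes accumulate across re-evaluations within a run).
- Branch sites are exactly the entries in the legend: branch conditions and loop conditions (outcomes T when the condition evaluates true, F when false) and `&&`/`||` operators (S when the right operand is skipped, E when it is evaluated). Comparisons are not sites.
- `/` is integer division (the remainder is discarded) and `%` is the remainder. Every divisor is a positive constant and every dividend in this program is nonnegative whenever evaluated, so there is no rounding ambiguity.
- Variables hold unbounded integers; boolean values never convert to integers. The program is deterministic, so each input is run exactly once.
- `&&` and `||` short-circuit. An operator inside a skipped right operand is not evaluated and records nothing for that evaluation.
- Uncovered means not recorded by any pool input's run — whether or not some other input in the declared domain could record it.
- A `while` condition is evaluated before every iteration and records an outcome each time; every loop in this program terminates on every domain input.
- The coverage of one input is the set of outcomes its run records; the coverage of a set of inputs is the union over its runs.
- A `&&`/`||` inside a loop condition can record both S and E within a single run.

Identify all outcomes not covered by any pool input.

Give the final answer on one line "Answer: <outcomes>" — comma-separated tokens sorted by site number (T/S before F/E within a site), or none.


input #1 (b=1, n=15): events B1->T, B1->F, B3->S, B2->F, B6->E, B5->F; covers B1=T, B1=F, B2=F, B3=S, B5=F, B6=E
input #2 (b=6, n=11): events B1->T, B1->F, B3->E, B2->F, B6->E, B5->F; covers B1=T, B1=F, B2=F, B3=E, B5=F, B6=E
input #3 (b=5, n=12): events B1->T, B1->F, B3->E, B2->F, B6->E, B5->F; covers B1=T, B1=F, B2=F, B3=E, B5=F, B6=E
input #4 (b=3, n=3): events B1->T, B1->F, B3->E, B2->T, B4->T, B3->E, B2->T, B4->T, B3->E, B2->T, B4->T, B3->E, B2->F, B6->E, ...; covers B1=T, B1=F, B2=T, B2=F, B3=E, B4=T, B5=F, B6=E
input #5 (b=6, n=6): events B1->T, B1->F, B3->E, B2->F, B6->E, B5->F; covers B1=T, B1=F, B2=F, B3=E, B5=F, B6=E
union over the pool: B1=T, B1=F, B2=T, B2=F, B3=S, B3=E, B4=T, B5=F, B6=E
uncovered (3 of 12): B4=F, B5=T, B6=S
Answer: B4=F, B5=T, B6=S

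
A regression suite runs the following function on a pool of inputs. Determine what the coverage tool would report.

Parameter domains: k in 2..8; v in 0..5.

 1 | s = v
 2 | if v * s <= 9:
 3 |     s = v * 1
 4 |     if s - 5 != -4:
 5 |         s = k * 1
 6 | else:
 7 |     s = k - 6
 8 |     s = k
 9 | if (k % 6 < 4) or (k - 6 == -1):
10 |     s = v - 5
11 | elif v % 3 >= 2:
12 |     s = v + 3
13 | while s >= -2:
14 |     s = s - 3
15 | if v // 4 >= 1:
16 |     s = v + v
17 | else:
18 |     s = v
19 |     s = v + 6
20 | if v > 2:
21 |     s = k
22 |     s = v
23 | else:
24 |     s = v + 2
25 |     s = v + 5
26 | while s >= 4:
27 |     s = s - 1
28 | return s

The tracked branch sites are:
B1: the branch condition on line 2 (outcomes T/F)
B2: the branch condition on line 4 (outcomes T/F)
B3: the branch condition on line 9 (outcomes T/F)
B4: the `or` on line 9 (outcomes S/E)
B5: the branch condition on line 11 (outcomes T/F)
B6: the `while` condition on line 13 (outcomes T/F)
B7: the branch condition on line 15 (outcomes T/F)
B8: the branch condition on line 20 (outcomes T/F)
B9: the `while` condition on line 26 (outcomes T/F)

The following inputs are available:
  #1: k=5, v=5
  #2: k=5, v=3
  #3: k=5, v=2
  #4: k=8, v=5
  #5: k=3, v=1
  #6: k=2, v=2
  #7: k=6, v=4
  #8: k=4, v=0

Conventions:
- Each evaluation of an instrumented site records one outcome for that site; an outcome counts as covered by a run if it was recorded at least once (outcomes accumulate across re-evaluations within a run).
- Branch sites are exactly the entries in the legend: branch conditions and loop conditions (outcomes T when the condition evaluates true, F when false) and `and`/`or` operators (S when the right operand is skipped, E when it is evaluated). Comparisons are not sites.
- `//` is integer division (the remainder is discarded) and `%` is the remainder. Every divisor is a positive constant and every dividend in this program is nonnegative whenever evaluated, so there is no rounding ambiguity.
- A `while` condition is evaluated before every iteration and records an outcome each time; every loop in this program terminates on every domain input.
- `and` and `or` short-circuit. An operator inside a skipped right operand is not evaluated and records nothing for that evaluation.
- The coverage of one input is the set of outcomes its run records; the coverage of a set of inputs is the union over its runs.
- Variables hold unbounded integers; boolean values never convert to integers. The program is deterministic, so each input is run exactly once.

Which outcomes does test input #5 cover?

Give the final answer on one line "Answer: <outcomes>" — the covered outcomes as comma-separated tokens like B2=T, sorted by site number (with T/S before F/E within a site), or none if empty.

Running input #5 (k=3, v=1), event by event:
  B1->T, B2->F, B4->S, B3->T, B6->F, B7->F, B8->F, B9->T, B9->T, B9->T
  B9->F
collecting distinct outcomes: B1=T, B2=F, B3=T, B4=S, B6=F, B7=F, B8=F, B9=T, B9=F

Answer: B1=T, B2=F, B3=T, B4=S, B6=F, B7=F, B8=F, B9=T, B9=F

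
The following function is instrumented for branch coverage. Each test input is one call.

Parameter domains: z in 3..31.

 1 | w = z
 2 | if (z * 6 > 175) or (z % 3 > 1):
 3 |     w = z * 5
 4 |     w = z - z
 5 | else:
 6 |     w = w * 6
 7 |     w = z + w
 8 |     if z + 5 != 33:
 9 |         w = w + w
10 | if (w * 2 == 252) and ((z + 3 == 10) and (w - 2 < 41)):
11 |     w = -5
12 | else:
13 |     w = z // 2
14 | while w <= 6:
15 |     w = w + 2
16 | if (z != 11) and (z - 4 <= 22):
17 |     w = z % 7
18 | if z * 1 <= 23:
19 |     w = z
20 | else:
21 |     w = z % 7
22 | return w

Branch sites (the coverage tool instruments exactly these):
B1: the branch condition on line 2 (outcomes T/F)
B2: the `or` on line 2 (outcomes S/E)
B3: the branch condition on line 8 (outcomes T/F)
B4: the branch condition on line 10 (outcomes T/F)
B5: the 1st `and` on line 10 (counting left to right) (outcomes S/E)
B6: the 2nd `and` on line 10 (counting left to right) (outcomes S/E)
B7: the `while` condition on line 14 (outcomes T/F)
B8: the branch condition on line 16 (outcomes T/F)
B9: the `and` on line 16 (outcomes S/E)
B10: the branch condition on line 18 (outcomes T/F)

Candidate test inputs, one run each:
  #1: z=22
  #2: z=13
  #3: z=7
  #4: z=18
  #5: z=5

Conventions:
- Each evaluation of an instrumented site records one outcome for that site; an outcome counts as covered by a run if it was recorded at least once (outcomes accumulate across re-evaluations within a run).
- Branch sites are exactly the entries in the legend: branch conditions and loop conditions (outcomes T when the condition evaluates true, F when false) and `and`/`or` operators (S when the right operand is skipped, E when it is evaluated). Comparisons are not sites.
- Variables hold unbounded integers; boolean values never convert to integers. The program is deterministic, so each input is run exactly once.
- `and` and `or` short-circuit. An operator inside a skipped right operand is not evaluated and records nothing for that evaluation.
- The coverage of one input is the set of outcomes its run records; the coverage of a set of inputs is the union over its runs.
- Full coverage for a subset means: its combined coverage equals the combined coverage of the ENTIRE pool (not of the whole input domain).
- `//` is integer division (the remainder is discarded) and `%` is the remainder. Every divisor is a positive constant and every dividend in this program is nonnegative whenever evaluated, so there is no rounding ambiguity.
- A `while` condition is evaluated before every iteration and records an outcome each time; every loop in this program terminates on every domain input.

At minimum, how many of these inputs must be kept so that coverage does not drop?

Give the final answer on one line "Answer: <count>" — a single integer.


test 1 (z=22) fires B2->E, B1->F, B3->T, B5->S, B4->F, B7->F, B9->E, B8->T, B10->T; hits B1=F, B2=E, B3=T, B4=F, B5=S, B7=F, B8=T, B9=E, B10=T
test 2 (z=13) fires B2->E, B1->F, B3->T, B5->S, B4->F, B7->T, B7->F, B9->E, B8->T, B10->T; hits B1=F, B2=E, B3=T, B4=F, B5=S, B7=T, B7=F, B8=T, B9=E, B10=T
test 3 (z=7) fires B2->E, B1->F, B3->T, B5->S, B4->F, B7->T, B7->T, B7->F, B9->E, B8->T, B10->T; hits B1=F, B2=E, B3=T, B4=F, B5=S, B7=T, B7=F, B8=T, B9=E, B10=T
test 4 (z=18) fires B2->E, B1->F, B3->T, B5->S, B4->F, B7->F, B9->E, B8->T, B10->T; hits B1=F, B2=E, B3=T, B4=F, B5=S, B7=F, B8=T, B9=E, B10=T
test 5 (z=5) fires B2->E, B1->T, B5->S, B4->F, B7->T, B7->T, B7->T, B7->F, B9->E, B8->T, B10->T; hits B1=T, B2=E, B4=F, B5=S, B7=T, B7=F, B8=T, B9=E, B10=T
the full pool covers 11 outcomes: B1=T, B1=F, B2=E, B3=T, B4=F, B5=S, B7=T, B7=F, B8=T, B9=E, B10=T
every size-1 subset falls short of the 11 outcomes (best: 10/11)
size 2: inputs {1, 5} cover all 11 outcomes, and no lexicographically smaller subset of this size does
Answer: 2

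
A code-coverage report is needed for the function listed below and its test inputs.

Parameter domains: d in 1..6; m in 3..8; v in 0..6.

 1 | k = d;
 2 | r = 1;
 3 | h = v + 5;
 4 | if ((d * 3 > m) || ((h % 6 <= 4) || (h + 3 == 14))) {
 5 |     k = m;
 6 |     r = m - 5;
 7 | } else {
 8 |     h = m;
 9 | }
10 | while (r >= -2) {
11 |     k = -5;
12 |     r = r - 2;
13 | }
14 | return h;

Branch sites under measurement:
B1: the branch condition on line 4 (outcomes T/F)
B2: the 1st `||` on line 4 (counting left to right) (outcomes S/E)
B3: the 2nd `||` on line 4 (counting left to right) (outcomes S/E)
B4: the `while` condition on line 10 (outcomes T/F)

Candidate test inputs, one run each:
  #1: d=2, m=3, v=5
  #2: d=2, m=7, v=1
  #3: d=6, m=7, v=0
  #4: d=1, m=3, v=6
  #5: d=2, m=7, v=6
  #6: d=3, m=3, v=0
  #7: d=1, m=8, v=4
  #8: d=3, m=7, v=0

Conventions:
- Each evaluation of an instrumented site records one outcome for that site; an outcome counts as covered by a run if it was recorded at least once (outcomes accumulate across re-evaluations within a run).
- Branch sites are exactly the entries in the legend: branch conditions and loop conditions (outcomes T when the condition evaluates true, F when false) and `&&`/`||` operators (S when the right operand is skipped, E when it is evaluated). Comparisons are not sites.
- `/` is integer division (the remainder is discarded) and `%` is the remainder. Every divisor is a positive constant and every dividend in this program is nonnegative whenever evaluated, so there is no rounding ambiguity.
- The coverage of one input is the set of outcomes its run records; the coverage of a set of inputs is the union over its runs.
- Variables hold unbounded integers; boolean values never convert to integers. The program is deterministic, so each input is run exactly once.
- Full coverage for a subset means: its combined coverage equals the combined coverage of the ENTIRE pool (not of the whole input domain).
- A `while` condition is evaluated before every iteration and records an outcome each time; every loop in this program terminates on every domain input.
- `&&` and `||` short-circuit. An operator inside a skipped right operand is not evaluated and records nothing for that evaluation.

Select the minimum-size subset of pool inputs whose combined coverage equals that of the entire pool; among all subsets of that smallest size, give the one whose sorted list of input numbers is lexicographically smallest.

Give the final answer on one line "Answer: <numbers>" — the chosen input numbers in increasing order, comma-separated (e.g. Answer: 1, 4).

test 1 (d=2, m=3, v=5) fires B2->S, B1->T, B4->T, B4->F; hits B1=T, B2=S, B4=T, B4=F
test 2 (d=2, m=7, v=1) fires B2->E, B3->S, B1->T, B4->T, B4->T, B4->T, B4->F; hits B1=T, B2=E, B3=S, B4=T, B4=F
test 3 (d=6, m=7, v=0) fires B2->S, B1->T, B4->T, B4->T, B4->T, B4->F; hits B1=T, B2=S, B4=T, B4=F
test 4 (d=1, m=3, v=6) fires B2->E, B3->E, B1->T, B4->T, B4->F; hits B1=T, B2=E, B3=E, B4=T, B4=F
test 5 (d=2, m=7, v=6) fires B2->E, B3->E, B1->T, B4->T, B4->T, B4->T, B4->F; hits B1=T, B2=E, B3=E, B4=T, B4=F
test 6 (d=3, m=3, v=0) fires B2->S, B1->T, B4->T, B4->F; hits B1=T, B2=S, B4=T, B4=F
test 7 (d=1, m=8, v=4) fires B2->E, B3->S, B1->T, B4->T, B4->T, B4->T, B4->F; hits B1=T, B2=E, B3=S, B4=T, B4=F
test 8 (d=3, m=7, v=0) fires B2->S, B1->T, B4->T, B4->T, B4->T, B4->F; hits B1=T, B2=S, B4=T, B4=F
pool-wide coverage (7 outcomes): B1=T, B2=S, B2=E, B3=S, B3=E, B4=T, B4=F
no size-1 subset reaches all 7 outcomes (best union: 5/7)
no size-2 subset reaches all 7 outcomes (best union: 6/7)
size 3: inputs {1, 2, 4} cover all 7 outcomes, and no lexicographically smaller subset of this size does

Answer: 1, 2, 4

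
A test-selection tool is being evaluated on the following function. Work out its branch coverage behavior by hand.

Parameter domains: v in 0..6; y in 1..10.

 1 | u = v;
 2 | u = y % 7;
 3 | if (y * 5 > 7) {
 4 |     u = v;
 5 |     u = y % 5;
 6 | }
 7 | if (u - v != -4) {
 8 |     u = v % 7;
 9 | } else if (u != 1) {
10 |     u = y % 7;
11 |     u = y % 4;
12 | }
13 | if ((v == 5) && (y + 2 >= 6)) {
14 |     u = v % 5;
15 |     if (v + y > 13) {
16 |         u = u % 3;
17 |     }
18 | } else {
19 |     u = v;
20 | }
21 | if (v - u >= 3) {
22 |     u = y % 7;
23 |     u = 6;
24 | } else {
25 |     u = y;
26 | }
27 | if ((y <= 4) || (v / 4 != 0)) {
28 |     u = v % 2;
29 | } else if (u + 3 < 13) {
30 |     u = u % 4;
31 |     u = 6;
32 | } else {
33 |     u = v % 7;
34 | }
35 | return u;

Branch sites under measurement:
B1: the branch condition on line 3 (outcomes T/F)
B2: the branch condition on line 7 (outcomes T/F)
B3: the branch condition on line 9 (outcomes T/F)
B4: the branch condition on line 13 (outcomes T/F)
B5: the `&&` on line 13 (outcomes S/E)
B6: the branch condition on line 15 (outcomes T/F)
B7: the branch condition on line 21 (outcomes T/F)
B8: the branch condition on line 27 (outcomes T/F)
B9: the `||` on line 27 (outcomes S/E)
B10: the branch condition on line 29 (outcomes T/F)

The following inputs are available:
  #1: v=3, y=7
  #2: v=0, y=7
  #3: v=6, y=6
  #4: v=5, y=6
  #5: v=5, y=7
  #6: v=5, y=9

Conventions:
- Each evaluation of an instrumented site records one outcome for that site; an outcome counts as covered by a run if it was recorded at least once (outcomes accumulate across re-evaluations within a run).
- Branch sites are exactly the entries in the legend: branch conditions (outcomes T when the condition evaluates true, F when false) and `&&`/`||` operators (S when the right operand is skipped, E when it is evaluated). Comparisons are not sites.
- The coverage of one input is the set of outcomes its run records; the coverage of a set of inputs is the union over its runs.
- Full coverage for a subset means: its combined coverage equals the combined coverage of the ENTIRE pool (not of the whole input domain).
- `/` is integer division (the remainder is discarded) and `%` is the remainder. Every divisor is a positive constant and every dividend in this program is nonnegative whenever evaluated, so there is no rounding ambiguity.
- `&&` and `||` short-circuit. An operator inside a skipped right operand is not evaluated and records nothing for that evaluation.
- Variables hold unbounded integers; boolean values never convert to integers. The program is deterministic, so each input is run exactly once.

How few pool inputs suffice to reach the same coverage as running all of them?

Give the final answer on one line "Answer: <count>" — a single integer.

#1 (v=3, y=7) -> B1->T, B2->T, B5->S, B4->F, B7->F, B9->E, B8->F, B10->T; covered: B1=T, B2=T, B4=F, B5=S, B7=F, B8=F, B9=E, B10=T
#2 (v=0, y=7) -> B1->T, B2->T, B5->S, B4->F, B7->F, B9->E, B8->F, B10->T; covered: B1=T, B2=T, B4=F, B5=S, B7=F, B8=F, B9=E, B10=T
#3 (v=6, y=6) -> B1->T, B2->T, B5->S, B4->F, B7->F, B9->E, B8->T; covered: B1=T, B2=T, B4=F, B5=S, B7=F, B8=T, B9=E
#4 (v=5, y=6) -> B1->T, B2->F, B3->F, B5->E, B4->T, B6->F, B7->T, B9->E, B8->T; covered: B1=T, B2=F, B3=F, B4=T, B5=E, B6=F, B7=T, B8=T, B9=E
#5 (v=5, y=7) -> B1->T, B2->T, B5->E, B4->T, B6->F, B7->T, B9->E, B8->T; covered: B1=T, B2=T, B4=T, B5=E, B6=F, B7=T, B8=T, B9=E
#6 (v=5, y=9) -> B1->T, B2->T, B5->E, B4->T, B6->T, B7->T, B9->E, B8->T; covered: B1=T, B2=T, B4=T, B5=E, B6=T, B7=T, B8=T, B9=E
union over all inputs: B1=T, B2=T, B2=F, B3=F, B4=T, B4=F, B5=S, B5=E, B6=T, B6=F, B7=T, B7=F, B8=T, B8=F, B9=E, B10=T (16 outcomes)
every size-1 subset falls short of the 16 outcomes (best: 9/16)
every size-2 subset falls short of the 16 outcomes (best: 15/16)
size 3: inputs {1, 4, 6} cover all 16 outcomes, and no lexicographically smaller subset of this size does

Answer: 3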